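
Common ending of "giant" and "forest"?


Word 1: "giant"
Word 2: "forest"
Comparing from end:
  Pos -1: 't' == 't'
  Pos -2: 'n' != 's' (stop)
LCS = "t" (length 1)


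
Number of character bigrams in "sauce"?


Word: "sauce" (length 5)
Number of 2-grams = length - 2 + 1 = 5 - 2 + 1
= 4


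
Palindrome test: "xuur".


Word: "xuur"
Reversed: "ruux"
Forward == Backward? xuur != ruux
Palindrome = No


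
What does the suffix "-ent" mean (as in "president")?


Suffix: -ent
As in: president -> preside + -ent, with a spelling change
Meaning = one who / that which


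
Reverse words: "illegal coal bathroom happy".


Original: "illegal coal bathroom happy"
Words (1..n): illegal | coal | bathroom | happy
Reversed (n..1): happy | bathroom | coal | illegal
Result = "happy bathroom coal illegal"


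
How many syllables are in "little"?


Word: "little"
Syllable breakdown: lit · tle
Counting: 2 parts
= 2 syllables


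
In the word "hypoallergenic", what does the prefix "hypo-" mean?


Prefix: hypo-
Example: hypoallergenic (hypo- + allergenic)
Meaning = under / below normal


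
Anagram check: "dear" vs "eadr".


Word 1: "dear" → sorted: ader
Word 2: "eadr" → sorted: ader
Same letters? ader == ader
Anagram = Yes


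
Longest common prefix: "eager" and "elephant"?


Word 1: "eager"
Word 2: "elephant"
Comparing from start:
  Pos 0: 'e' == 'e'
  Pos 1: 'a' != 'l' (stop)
LCP = "e" (length 1)


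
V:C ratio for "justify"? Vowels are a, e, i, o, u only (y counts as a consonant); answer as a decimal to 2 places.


Word: "justify"
Vowels (a,e,i,o,u): 2
Consonants: 5
Ratio = 2/5
= 0.40


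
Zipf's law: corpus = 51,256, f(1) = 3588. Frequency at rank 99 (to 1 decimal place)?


Zipf's law: f(r) = f(1) / r
f(1) = 3588
f(99) = 3588 / 99
= 36.2 occurrences


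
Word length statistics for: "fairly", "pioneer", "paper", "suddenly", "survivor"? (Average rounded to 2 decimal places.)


Lengths: "fairly"=6, "pioneer"=7, "paper"=5, "suddenly"=8, "survivor"=8
Sum = 34, Count = 5
Average = 34/5 = 6.80
= avg=6.80, min=5, max=8


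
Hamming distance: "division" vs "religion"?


Comparing character by character (same length = 8):
  Pos 0: 'd' vs 'r' !=
  Pos 1: 'i' vs 'e' !=
  Pos 2: 'v' vs 'l' !=
  Pos 3: 'i' vs 'i' =
  Pos 4: 's' vs 'g' !=
  Pos 5: 'i' vs 'i' =
  Pos 6: 'o' vs 'o' =
  Pos 7: 'n' vs 'n' =
Hamming distance = 4


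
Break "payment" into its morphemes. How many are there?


Word: "payment"
Morphemes: pay / -ment
Each morpheme carries meaning
= 2 morphemes


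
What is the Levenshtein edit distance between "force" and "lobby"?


Word 1: "force" (length 5)
Word 2: "lobby" (length 5)
One optimal edit sequence (insert/delete/substitute each cost 1):
  1. substitute 'f' -> 'l'  (+1)
  2. keep 'o'
  3. substitute 'r' -> 'b'  (+1)
  4. substitute 'c' -> 'b'  (+1)
  5. substitute 'e' -> 'y'  (+1)
Total edit operations: 4
Edit distance = 4


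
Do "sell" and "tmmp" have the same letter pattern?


Pattern of "sell": [0, 1, 2, 2]
Pattern of "tmmp": [0, 1, 1, 2]
Patterns do not match
Same pattern = No


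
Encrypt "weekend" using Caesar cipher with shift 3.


Word: "weekend"
Shift: 3
Each letter → (letter + shift) mod 26:
  'w' (22) + 3 = 25 → 'z'
  'e' (4) + 3 = 7 → 'h'
  'e' (4) + 3 = 7 → 'h'
  'k' (10) + 3 = 13 → 'n'
  'e' (4) + 3 = 7 → 'h'
  'n' (13) + 3 = 16 → 'q'
  'd' (3) + 3 = 6 → 'g'
Result = "zhhnhqg"


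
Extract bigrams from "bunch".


Word: "bunch" (length 5)
Number of bigrams = 5 - 2 + 1 = 4
  Position 0: "bu"
  Position 1: "un"
  Position 2: "nc"
  Position 3: "ch"
Bigrams = "bu", "un", "nc", "ch"


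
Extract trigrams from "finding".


Word: "finding" (length 7)
Number of trigrams = 7 - 3 + 1 = 5
  Position 0: "fin"
  Position 1: "ind"
  Position 2: "ndi"
  Position 3: "din"
  Position 4: "ing"
Trigrams = "fin", "ind", "ndi", "din", "ing"


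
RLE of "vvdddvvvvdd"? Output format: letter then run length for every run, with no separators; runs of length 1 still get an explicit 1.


String: "vvdddvvvvdd"
Scanning for consecutive runs:
  'v' x 2
  'd' x 3
  'v' x 4
  'd' x 2
RLE = "v2d3v4d2"


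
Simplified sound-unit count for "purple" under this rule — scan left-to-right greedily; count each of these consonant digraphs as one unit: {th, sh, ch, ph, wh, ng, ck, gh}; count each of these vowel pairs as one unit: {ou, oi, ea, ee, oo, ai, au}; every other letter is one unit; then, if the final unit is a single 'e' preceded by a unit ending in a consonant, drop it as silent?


Word: "purple" (6 letters)
Left-to-right scan:
  1. 'p' (letter)
  2. 'u' (letter)
  3. 'r' (letter)
  4. 'p' (letter)
  5. 'l' (letter)
  6. 'e' (letter)
Units from scan: 6
Final unit is 'e' after a consonant -> drop as silent (-1)
Sound units = 5 units


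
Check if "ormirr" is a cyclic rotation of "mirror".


Word: "mirror", Candidate: "ormirr"
Method: check if candidate is substring of word+word
"mirrormirror" contains "ormirr"? Yes
Is rotation = Yes


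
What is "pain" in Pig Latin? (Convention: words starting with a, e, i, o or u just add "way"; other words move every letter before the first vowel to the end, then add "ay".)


Word: "pain"
Starts with consonant(s) → move to end, add 'ay'
Consonant cluster: "p"
Pig Latin = "ainpay"


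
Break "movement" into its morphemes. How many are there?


Word: "movement"
Morphemes: move | -ment
Each morpheme carries meaning
= 2 morphemes


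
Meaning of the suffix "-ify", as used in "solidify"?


Suffix: -ify
Example: solidify = solid + -ify
Meaning = to make


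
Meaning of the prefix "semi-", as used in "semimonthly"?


Prefix: semi-
Example: semimonthly (semi- + monthly)
Meaning = half


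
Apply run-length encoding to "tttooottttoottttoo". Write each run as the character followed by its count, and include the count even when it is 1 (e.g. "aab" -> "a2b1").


String: "tttooottttoottttoo"
Scanning for consecutive runs:
  't' x 3
  'o' x 3
  't' x 4
  'o' x 2
  't' x 4
  'o' x 2
RLE = "t3o3t4o2t4o2"


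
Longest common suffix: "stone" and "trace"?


Word 1: "stone"
Word 2: "trace"
Comparing from end:
  Pos -1: 'e' == 'e'
  Pos -2: 'n' != 'c' (stop)
LCS = "e" (length 1)


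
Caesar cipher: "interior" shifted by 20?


Word: "interior"
Shift: 20
Each letter → (letter + shift) mod 26:
  'i' (8) + 20 = 2 → 'c'
  'n' (13) + 20 = 7 → 'h'
  't' (19) + 20 = 13 → 'n'
  'e' (4) + 20 = 24 → 'y'
  'r' (17) + 20 = 11 → 'l'
  'i' (8) + 20 = 2 → 'c'
  'o' (14) + 20 = 8 → 'i'
  'r' (17) + 20 = 11 → 'l'
Result = "chnylcil"


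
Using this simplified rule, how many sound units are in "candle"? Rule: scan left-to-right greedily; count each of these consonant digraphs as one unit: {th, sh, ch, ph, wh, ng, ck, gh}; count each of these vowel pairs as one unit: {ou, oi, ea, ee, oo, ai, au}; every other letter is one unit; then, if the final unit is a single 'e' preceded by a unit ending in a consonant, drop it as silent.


Word: "candle" (6 letters)
Left-to-right scan:
  [1] 'c' (letter)
  [2] 'a' (letter)
  [3] 'n' (letter)
  [4] 'd' (letter)
  [5] 'l' (letter)
  [6] 'e' (letter)
Units from scan: 6
Final unit is 'e' after a consonant -> drop as silent (-1)
Sound units = 5 units


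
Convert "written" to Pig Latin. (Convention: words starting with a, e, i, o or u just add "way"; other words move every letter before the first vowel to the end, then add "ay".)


Word: "written"
Starts with consonant(s) → move to end, add 'ay'
Consonant cluster: "wr"
Pig Latin = "ittenwray"


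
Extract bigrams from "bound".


Word: "bound" (length 5)
Number of bigrams = 5 - 2 + 1 = 4
  Position 0: "bo"
  Position 1: "ou"
  Position 2: "un"
  Position 3: "nd"
Bigrams = "bo", "ou", "un", "nd"


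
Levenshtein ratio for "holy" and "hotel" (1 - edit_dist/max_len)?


Word 1: "holy" (length 4)
Word 2: "hotel" (length 5)
One optimal edit sequence:
  1. keep 'h'
  2. keep 'o'
  3. insert 't'  (+1)
  4. substitute 'l' -> 'e'  (+1)
  5. substitute 'y' -> 'l'  (+1)
Edit distance = 3
Max length = max(4, 5) = 5
Similarity = 1 - 3/5
= 0.4000


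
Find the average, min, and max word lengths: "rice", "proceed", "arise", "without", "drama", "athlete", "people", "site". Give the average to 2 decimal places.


Lengths: "rice"=4, "proceed"=7, "arise"=5, "without"=7, "drama"=5, "athlete"=7, "people"=6, "site"=4
Sum = 45, Count = 8
Average = 45/8 = 5.63
= avg=5.63, min=4, max=7


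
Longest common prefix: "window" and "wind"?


Word 1: "window"
Word 2: "wind"
Comparing from start:
  Pos 0: 'w' == 'w'
  Pos 1: 'i' == 'i'
  Pos 2: 'n' == 'n'
  Pos 3: 'd' == 'd'
LCP = "wind" (length 4)


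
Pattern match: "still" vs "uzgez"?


Pattern of "still": [0, 1, 2, 3, 3]
Pattern of "uzgez": [0, 1, 2, 3, 1]
Patterns do not match
Same pattern = No


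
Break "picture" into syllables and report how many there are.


Word: "picture"
Syllable breakdown: pic | ture
Counting: 2 parts
= 2 syllables


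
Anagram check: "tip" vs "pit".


Word 1: "tip" → sorted: ipt
Word 2: "pit" → sorted: ipt
Same letters? ipt == ipt
Anagram = Yes


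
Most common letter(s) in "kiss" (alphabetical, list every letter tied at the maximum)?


Word: "kiss"
Letter counts:
  'i': 1
  'k': 1
  's': 2
Maximum count = 2
Most frequent = 's' (2 times each)


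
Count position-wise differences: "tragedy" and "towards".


Comparing character by character (same length = 7):
  Pos 0: 't' vs 't' =
  Pos 1: 'r' vs 'o' !=
  Pos 2: 'a' vs 'w' !=
  Pos 3: 'g' vs 'a' !=
  Pos 4: 'e' vs 'r' !=
  Pos 5: 'd' vs 'd' =
  Pos 6: 'y' vs 's' !=
Hamming distance = 5


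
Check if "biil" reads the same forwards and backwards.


Word: "biil"
Reversed: "liib"
Forward == Backward? biil != liib
Palindrome = No


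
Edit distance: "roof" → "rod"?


Word 1: "roof" (length 4)
Word 2: "rod" (length 3)
One optimal edit sequence (insert/delete/substitute each cost 1):
  1. keep 'r'
  2. delete 'o'  (+1)
  3. keep 'o'
  4. substitute 'f' -> 'd'  (+1)
Total edit operations: 2
Edit distance = 2


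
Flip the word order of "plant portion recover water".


Original: "plant portion recover water"
Words (1..n): plant | portion | recover | water
Reversed (n..1): water | recover | portion | plant
Result = "water recover portion plant"


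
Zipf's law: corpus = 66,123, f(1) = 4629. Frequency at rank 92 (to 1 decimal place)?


Zipf's law: f(r) = f(1) / r
f(1) = 4629
f(92) = 4629 / 92
= 50.3 occurrences


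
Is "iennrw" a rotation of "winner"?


Word: "winner", Candidate: "iennrw"
Method: check if candidate is substring of word+word
"winnerwinner" contains "iennrw"? No
Is rotation = No


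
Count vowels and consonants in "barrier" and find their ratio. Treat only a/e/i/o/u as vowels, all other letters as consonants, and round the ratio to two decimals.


Word: "barrier"
Vowels (a,e,i,o,u): 3
Consonants: 4
Ratio = 3/4
= 0.75


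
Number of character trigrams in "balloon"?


Word: "balloon" (length 7)
Number of 3-grams = length - 3 + 1 = 7 - 3 + 1
= 5


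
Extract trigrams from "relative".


Word: "relative" (length 8)
Number of trigrams = 8 - 3 + 1 = 6
  Position 0: "rel"
  Position 1: "ela"
  Position 2: "lat"
  Position 3: "ati"
  Position 4: "tiv"
  Position 5: "ive"
Trigrams = "rel", "ela", "lat", "ati", "tiv", "ive"


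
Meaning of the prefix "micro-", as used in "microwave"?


Prefix: micro-
As in: microwave -> micro- + wave
Meaning = small


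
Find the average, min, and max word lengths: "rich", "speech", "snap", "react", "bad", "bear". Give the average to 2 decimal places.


Lengths: "rich"=4, "speech"=6, "snap"=4, "react"=5, "bad"=3, "bear"=4
Sum = 26, Count = 6
Average = 26/6 = 4.33
= avg=4.33, min=3, max=6


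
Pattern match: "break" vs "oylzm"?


Pattern of "break": [0, 1, 2, 3, 4]
Pattern of "oylzm": [0, 1, 2, 3, 4]
Patterns match
Same pattern = Yes


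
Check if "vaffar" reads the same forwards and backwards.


Word: "vaffar"
Reversed: "raffav"
Forward == Backward? vaffar != raffav
Palindrome = No


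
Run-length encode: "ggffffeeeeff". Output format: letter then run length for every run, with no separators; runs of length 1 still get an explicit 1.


String: "ggffffeeeeff"
Scanning for consecutive runs:
  'g' x 2
  'f' x 4
  'e' x 4
  'f' x 2
RLE = "g2f4e4f2"


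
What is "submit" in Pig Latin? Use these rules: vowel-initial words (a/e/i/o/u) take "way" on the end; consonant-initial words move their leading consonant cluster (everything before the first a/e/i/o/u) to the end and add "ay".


Word: "submit"
Starts with consonant(s) → move to end, add 'ay'
Consonant cluster: "s"
Pig Latin = "ubmitsay"


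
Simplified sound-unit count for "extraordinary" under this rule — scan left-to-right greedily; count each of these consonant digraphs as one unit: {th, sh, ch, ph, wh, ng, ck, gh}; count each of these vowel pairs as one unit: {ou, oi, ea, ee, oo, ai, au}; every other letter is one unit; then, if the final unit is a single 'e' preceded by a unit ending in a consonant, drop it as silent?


Word: "extraordinary" (13 letters)
Left-to-right scan:
  (1) 'e' (letter)
  (2) 'x' (letter)
  (3) 't' (letter)
  (4) 'r' (letter)
  (5) 'a' (letter)
  (6) 'o' (letter)
  (7) 'r' (letter)
  (8) 'd' (letter)
  (9) 'i' (letter)
  (10) 'n' (letter)
  (11) 'a' (letter)
  (12) 'r' (letter)
  (13) 'y' (letter)
Units from scan: 13
Sound units = 13 units


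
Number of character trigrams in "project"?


Word: "project" (length 7)
Number of 3-grams = length - 3 + 1 = 7 - 3 + 1
= 5


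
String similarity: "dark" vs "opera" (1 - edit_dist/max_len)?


Word 1: "dark" (length 4)
Word 2: "opera" (length 5)
One optimal edit sequence:
  1. insert 'o'  (+1)
  2. substitute 'd' -> 'p'  (+1)
  3. substitute 'a' -> 'e'  (+1)
  4. keep 'r'
  5. substitute 'k' -> 'a'  (+1)
Edit distance = 4
Max length = max(4, 5) = 5
Similarity = 1 - 4/5
= 0.2000


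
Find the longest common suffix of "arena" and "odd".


Word 1: "arena"
Word 2: "odd"
Comparing from end:
  Pos -1: 'a' != 'd' (stop)
LCS = "" (length 0)


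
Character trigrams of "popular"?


Word: "popular" (length 7)
Number of trigrams = 7 - 3 + 1 = 5
  Position 0: "pop"
  Position 1: "opu"
  Position 2: "pul"
  Position 3: "ula"
  Position 4: "lar"
Trigrams = "pop", "opu", "pul", "ula", "lar"


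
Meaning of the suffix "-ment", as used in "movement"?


Suffix: -ment
Example: movement = move + -ment
Meaning = result of action


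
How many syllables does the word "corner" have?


Word: "corner"
Syllable breakdown: cor | ner
Counting: 2 parts
= 2 syllables


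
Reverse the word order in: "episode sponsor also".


Original: "episode sponsor also"
Words (1..n): episode | sponsor | also
Reversed (n..1): also | sponsor | episode
Result = "also sponsor episode"


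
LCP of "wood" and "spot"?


Word 1: "wood"
Word 2: "spot"
Comparing from start:
  Pos 0: 'w' != 's' (stop)
LCP = "" (length 0)


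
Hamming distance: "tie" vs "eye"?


Comparing character by character (same length = 3):
  Pos 0: 't' vs 'e' !=
  Pos 1: 'i' vs 'y' !=
  Pos 2: 'e' vs 'e' =
Hamming distance = 2


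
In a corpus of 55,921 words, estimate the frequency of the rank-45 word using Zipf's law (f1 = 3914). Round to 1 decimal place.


Zipf's law: f(r) = f(1) / r
f(1) = 3914
f(45) = 3914 / 45
= 87.0 occurrences


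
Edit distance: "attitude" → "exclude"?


Word 1: "attitude" (length 8)
Word 2: "exclude" (length 7)
One optimal edit sequence (insert/delete/substitute each cost 1):
  1. delete 'a'  (+1)
  2. substitute 't' -> 'e'  (+1)
  3. substitute 't' -> 'x'  (+1)
  4. substitute 'i' -> 'c'  (+1)
  5. substitute 't' -> 'l'  (+1)
  6. keep 'u'
  7. keep 'd'
  8. keep 'e'
Total edit operations: 5
Edit distance = 5


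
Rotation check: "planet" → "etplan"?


Word: "planet", Candidate: "etplan"
Method: check if candidate is substring of word+word
"planetplanet" contains "etplan"? Yes
Is rotation = Yes


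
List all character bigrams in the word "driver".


Word: "driver" (length 6)
Number of bigrams = 6 - 2 + 1 = 5
  Position 0: "dr"
  Position 1: "ri"
  Position 2: "iv"
  Position 3: "ve"
  Position 4: "er"
Bigrams = "dr", "ri", "iv", "ve", "er"


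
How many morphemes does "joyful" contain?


Word: "joyful"
Morphemes: joy + -ful
Each morpheme carries meaning
= 2 morphemes


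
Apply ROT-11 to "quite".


Word: "quite"
Shift: 11
Each letter → (letter + shift) mod 26:
  'q' (16) + 11 = 1 → 'b'
  'u' (20) + 11 = 5 → 'f'
  'i' (8) + 11 = 19 → 't'
  't' (19) + 11 = 4 → 'e'
  'e' (4) + 11 = 15 → 'p'
Result = "bftep"


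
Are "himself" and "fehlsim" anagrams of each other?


Word 1: "himself" → sorted: efhilms
Word 2: "fehlsim" → sorted: efhilms
Same letters? efhilms == efhilms
Anagram = Yes


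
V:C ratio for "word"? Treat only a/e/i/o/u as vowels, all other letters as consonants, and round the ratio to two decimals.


Word: "word"
Vowels (a,e,i,o,u): 1
Consonants: 3
Ratio = 1/3
= 0.33


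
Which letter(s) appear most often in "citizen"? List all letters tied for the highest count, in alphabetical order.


Word: "citizen"
Letter counts:
  'c': 1
  'e': 1
  'i': 2
  'n': 1
  't': 1
  'z': 1
Maximum count = 2
Most frequent = 'i' (2 times each)


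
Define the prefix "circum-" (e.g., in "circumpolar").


Prefix: circum-
Example: circumpolar (circum- + polar)
Meaning = around


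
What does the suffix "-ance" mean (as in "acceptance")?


Suffix: -ance
Example: acceptance = accept + -ance
Meaning = state of


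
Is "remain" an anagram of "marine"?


Word 1: "marine" → sorted: aeimnr
Word 2: "remain" → sorted: aeimnr
Same letters? aeimnr == aeimnr
Anagram = Yes


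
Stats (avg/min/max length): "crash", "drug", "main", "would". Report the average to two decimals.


Lengths: "crash"=5, "drug"=4, "main"=4, "would"=5
Sum = 18, Count = 4
Average = 18/4 = 4.50
= avg=4.50, min=4, max=5


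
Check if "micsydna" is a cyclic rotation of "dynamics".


Word: "dynamics", Candidate: "micsydna"
Method: check if candidate is substring of word+word
"dynamicsdynamics" contains "micsydna"? No
Is rotation = No


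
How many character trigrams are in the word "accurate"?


Word: "accurate" (length 8)
Number of 3-grams = length - 3 + 1 = 8 - 3 + 1
= 6


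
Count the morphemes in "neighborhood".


Word: "neighborhood"
Morphemes: neighbor | -hood
Each morpheme carries meaning
= 2 morphemes


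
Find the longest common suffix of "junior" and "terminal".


Word 1: "junior"
Word 2: "terminal"
Comparing from end:
  Pos -1: 'r' != 'l' (stop)
LCS = "" (length 0)


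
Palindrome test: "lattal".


Word: "lattal"
Reversed: "lattal"
Forward == Backward? lattal == lattal
Palindrome = Yes


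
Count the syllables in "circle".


Word: "circle"
Syllable breakdown: cir-cle
Counting: 2 parts
= 2 syllables


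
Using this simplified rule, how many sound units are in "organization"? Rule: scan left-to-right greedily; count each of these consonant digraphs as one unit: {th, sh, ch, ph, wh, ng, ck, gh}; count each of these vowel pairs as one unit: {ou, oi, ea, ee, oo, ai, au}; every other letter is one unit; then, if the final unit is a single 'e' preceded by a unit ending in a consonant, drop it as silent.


Word: "organization" (12 letters)
Left-to-right scan:
  [1] 'o' (letter)
  [2] 'r' (letter)
  [3] 'g' (letter)
  [4] 'a' (letter)
  [5] 'n' (letter)
  [6] 'i' (letter)
  [7] 'z' (letter)
  [8] 'a' (letter)
  [9] 't' (letter)
  [10] 'i' (letter)
  [11] 'o' (letter)
  [12] 'n' (letter)
Units from scan: 12
Sound units = 12 units


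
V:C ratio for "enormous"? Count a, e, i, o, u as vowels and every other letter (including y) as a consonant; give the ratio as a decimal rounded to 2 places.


Word: "enormous"
Vowels (a,e,i,o,u): 4
Consonants: 4
Ratio = 4/4
= 1.00


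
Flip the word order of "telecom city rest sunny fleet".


Original: "telecom city rest sunny fleet"
Words (1..n): telecom | city | rest | sunny | fleet
Reversed (n..1): fleet | sunny | rest | city | telecom
Result = "fleet sunny rest city telecom"


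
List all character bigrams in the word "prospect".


Word: "prospect" (length 8)
Number of bigrams = 8 - 2 + 1 = 7
  Position 0: "pr"
  Position 1: "ro"
  Position 2: "os"
  Position 3: "sp"
  Position 4: "pe"
  Position 5: "ec"
  Position 6: "ct"
Bigrams = "pr", "ro", "os", "sp", "pe", "ec", "ct"


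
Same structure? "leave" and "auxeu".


Pattern of "leave": [0, 1, 2, 3, 1]
Pattern of "auxeu": [0, 1, 2, 3, 1]
Patterns match
Same pattern = Yes


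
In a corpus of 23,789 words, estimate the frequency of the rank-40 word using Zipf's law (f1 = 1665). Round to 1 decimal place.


Zipf's law: f(r) = f(1) / r
f(1) = 1665
f(40) = 1665 / 40
= 41.6 occurrences


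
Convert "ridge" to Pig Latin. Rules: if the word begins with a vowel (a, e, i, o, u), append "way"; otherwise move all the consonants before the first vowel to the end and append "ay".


Word: "ridge"
Starts with consonant(s) → move to end, add 'ay'
Consonant cluster: "r"
Pig Latin = "idgeray"


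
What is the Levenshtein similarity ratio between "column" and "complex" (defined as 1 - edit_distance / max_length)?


Word 1: "column" (length 6)
Word 2: "complex" (length 7)
One optimal edit sequence:
  1. keep 'c'
  2. keep 'o'
  3. insert 'm'  (+1)
  4. substitute 'l' -> 'p'  (+1)
  5. substitute 'u' -> 'l'  (+1)
  6. substitute 'm' -> 'e'  (+1)
  7. substitute 'n' -> 'x'  (+1)
Edit distance = 5
Max length = max(6, 7) = 7
Similarity = 1 - 5/7
= 0.2857


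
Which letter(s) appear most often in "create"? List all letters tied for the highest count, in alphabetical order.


Word: "create"
Letter counts:
  'a': 1
  'c': 1
  'e': 2
  'r': 1
  't': 1
Maximum count = 2
Most frequent = 'e' (2 times each)


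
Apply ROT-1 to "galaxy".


Word: "galaxy"
Shift: 1
Each letter → (letter + shift) mod 26:
  'g' (6) + 1 = 7 → 'h'
  'a' (0) + 1 = 1 → 'b'
  'l' (11) + 1 = 12 → 'm'
  'a' (0) + 1 = 1 → 'b'
  'x' (23) + 1 = 24 → 'y'
  'y' (24) + 1 = 25 → 'z'
Result = "hbmbyz"


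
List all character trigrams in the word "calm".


Word: "calm" (length 4)
Number of trigrams = 4 - 3 + 1 = 2
  Position 0: "cal"
  Position 1: "alm"
Trigrams = "cal", "alm"


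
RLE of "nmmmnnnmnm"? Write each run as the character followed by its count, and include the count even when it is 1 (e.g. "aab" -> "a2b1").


String: "nmmmnnnmnm"
Scanning for consecutive runs:
  'n' x 1
  'm' x 3
  'n' x 3
  'm' x 1
  'n' x 1
  'm' x 1
RLE = "n1m3n3m1n1m1"


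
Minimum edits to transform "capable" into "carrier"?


Word 1: "capable" (length 7)
Word 2: "carrier" (length 7)
One optimal edit sequence (insert/delete/substitute each cost 1):
  1. keep 'c'
  2. keep 'a'
  3. substitute 'p' -> 'r'  (+1)
  4. substitute 'a' -> 'r'  (+1)
  5. substitute 'b' -> 'i'  (+1)
  6. substitute 'l' -> 'e'  (+1)
  7. substitute 'e' -> 'r'  (+1)
Total edit operations: 5
Edit distance = 5


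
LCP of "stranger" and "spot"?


Word 1: "stranger"
Word 2: "spot"
Comparing from start:
  Pos 0: 's' == 's'
  Pos 1: 't' != 'p' (stop)
LCP = "s" (length 1)


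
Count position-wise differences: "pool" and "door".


Comparing character by character (same length = 4):
  Pos 0: 'p' vs 'd' !=
  Pos 1: 'o' vs 'o' =
  Pos 2: 'o' vs 'o' =
  Pos 3: 'l' vs 'r' !=
Hamming distance = 2


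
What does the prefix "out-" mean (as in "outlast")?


Prefix: out-
As in: outlast -> out- + last
Meaning = surpass


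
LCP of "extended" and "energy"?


Word 1: "extended"
Word 2: "energy"
Comparing from start:
  Pos 0: 'e' == 'e'
  Pos 1: 'x' != 'n' (stop)
LCP = "e" (length 1)


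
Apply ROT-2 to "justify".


Word: "justify"
Shift: 2
Each letter → (letter + shift) mod 26:
  'j' (9) + 2 = 11 → 'l'
  'u' (20) + 2 = 22 → 'w'
  's' (18) + 2 = 20 → 'u'
  't' (19) + 2 = 21 → 'v'
  'i' (8) + 2 = 10 → 'k'
  'f' (5) + 2 = 7 → 'h'
  'y' (24) + 2 = 0 → 'a'
Result = "lwuvkha"


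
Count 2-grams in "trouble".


Word: "trouble" (length 7)
Number of 2-grams = length - 2 + 1 = 7 - 2 + 1
= 6


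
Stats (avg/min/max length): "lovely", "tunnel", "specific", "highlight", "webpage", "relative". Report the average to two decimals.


Lengths: "lovely"=6, "tunnel"=6, "specific"=8, "highlight"=9, "webpage"=7, "relative"=8
Sum = 44, Count = 6
Average = 44/6 = 7.33
= avg=7.33, min=6, max=9


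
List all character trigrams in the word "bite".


Word: "bite" (length 4)
Number of trigrams = 4 - 3 + 1 = 2
  Position 0: "bit"
  Position 1: "ite"
Trigrams = "bit", "ite"


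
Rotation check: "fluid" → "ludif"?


Word: "fluid", Candidate: "ludif"
Method: check if candidate is substring of word+word
"fluidfluid" contains "ludif"? No
Is rotation = No


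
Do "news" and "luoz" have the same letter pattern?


Pattern of "news": [0, 1, 2, 3]
Pattern of "luoz": [0, 1, 2, 3]
Patterns match
Same pattern = Yes


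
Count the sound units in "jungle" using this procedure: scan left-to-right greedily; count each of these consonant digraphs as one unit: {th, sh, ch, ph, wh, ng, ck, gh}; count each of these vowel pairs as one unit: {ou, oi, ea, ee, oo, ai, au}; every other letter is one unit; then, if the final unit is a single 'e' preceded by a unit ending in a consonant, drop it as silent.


Word: "jungle" (6 letters)
Left-to-right scan:
  [1] 'j' (letter)
  [2] 'u' (letter)
  [3] 'ng' (digraph)
  [4] 'l' (letter)
  [5] 'e' (letter)
Units from scan: 5
Final unit is 'e' after a consonant -> drop as silent (-1)
Sound units = 4 units


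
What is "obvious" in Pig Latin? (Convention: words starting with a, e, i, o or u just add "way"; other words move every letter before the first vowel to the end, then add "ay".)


Word: "obvious"
Starts with vowel → add 'way'
Pig Latin = "obviousway"


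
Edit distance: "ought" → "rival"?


Word 1: "ought" (length 5)
Word 2: "rival" (length 5)
One optimal edit sequence (insert/delete/substitute each cost 1):
  1. substitute 'o' -> 'r'  (+1)
  2. substitute 'u' -> 'i'  (+1)
  3. substitute 'g' -> 'v'  (+1)
  4. substitute 'h' -> 'a'  (+1)
  5. substitute 't' -> 'l'  (+1)
Total edit operations: 5
Edit distance = 5


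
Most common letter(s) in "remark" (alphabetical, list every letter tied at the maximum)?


Word: "remark"
Letter counts:
  'a': 1
  'e': 1
  'k': 1
  'm': 1
  'r': 2
Maximum count = 2
Most frequent = 'r' (2 times each)


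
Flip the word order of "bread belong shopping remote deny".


Original: "bread belong shopping remote deny"
Words (1..n): bread | belong | shopping | remote | deny
Reversed (n..1): deny | remote | shopping | belong | bread
Result = "deny remote shopping belong bread"


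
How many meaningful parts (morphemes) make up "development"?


Word: "development"
Morphemes: develop / -ment
Each morpheme carries meaning
= 2 morphemes


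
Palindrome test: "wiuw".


Word: "wiuw"
Reversed: "wuiw"
Forward == Backward? wiuw != wuiw
Palindrome = No


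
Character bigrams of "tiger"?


Word: "tiger" (length 5)
Number of bigrams = 5 - 2 + 1 = 4
  Position 0: "ti"
  Position 1: "ig"
  Position 2: "ge"
  Position 3: "er"
Bigrams = "ti", "ig", "ge", "er"


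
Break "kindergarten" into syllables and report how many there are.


Word: "kindergarten"
Syllable breakdown: kin-der-gar-ten
Counting: 4 parts
= 4 syllables


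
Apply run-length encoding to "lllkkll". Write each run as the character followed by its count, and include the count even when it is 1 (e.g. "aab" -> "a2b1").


String: "lllkkll"
Scanning for consecutive runs:
  'l' x 3
  'k' x 2
  'l' x 2
RLE = "l3k2l2"


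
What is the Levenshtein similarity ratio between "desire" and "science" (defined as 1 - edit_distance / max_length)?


Word 1: "desire" (length 6)
Word 2: "science" (length 7)
One optimal edit sequence:
  1. insert 's'  (+1)
  2. substitute 'd' -> 'c'  (+1)
  3. substitute 'e' -> 'i'  (+1)
  4. substitute 's' -> 'e'  (+1)
  5. substitute 'i' -> 'n'  (+1)
  6. substitute 'r' -> 'c'  (+1)
  7. keep 'e'
Edit distance = 6
Max length = max(6, 7) = 7
Similarity = 1 - 6/7
= 0.1429


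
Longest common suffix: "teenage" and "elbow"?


Word 1: "teenage"
Word 2: "elbow"
Comparing from end:
  Pos -1: 'e' != 'w' (stop)
LCS = "" (length 0)


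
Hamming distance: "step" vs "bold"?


Comparing character by character (same length = 4):
  Pos 0: 's' vs 'b' !=
  Pos 1: 't' vs 'o' !=
  Pos 2: 'e' vs 'l' !=
  Pos 3: 'p' vs 'd' !=
Hamming distance = 4


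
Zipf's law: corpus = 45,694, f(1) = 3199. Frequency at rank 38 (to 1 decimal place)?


Zipf's law: f(r) = f(1) / r
f(1) = 3199
f(38) = 3199 / 38
= 84.2 occurrences


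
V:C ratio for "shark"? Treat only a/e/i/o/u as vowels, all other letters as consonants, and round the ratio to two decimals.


Word: "shark"
Vowels (a,e,i,o,u): 1
Consonants: 4
Ratio = 1/4
= 0.25


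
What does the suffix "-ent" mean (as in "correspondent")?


Suffix: -ent
As in: correspondent -> correspond + -ent
Meaning = one who / that which


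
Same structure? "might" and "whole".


Pattern of "might": [0, 1, 2, 3, 4]
Pattern of "whole": [0, 1, 2, 3, 4]
Patterns match
Same pattern = Yes


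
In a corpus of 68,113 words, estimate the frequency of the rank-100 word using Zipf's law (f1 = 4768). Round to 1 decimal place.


Zipf's law: f(r) = f(1) / r
f(1) = 4768
f(100) = 4768 / 100
= 47.7 occurrences


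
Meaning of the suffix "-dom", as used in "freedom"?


Suffix: -dom
Example: freedom = free + -dom
Meaning = state / realm


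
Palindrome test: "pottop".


Word: "pottop"
Reversed: "pottop"
Forward == Backward? pottop == pottop
Palindrome = Yes


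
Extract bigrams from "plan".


Word: "plan" (length 4)
Number of bigrams = 4 - 2 + 1 = 3
  Position 0: "pl"
  Position 1: "la"
  Position 2: "an"
Bigrams = "pl", "la", "an"


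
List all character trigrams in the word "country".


Word: "country" (length 7)
Number of trigrams = 7 - 3 + 1 = 5
  Position 0: "cou"
  Position 1: "oun"
  Position 2: "unt"
  Position 3: "ntr"
  Position 4: "try"
Trigrams = "cou", "oun", "unt", "ntr", "try"


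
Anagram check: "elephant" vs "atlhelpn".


Word 1: "elephant" → sorted: aeehlnpt
Word 2: "atlhelpn" → sorted: aehllnpt
Same letters? aeehlnpt != aehllnpt
Anagram = No


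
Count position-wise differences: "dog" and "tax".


Comparing character by character (same length = 3):
  Pos 0: 'd' vs 't' !=
  Pos 1: 'o' vs 'a' !=
  Pos 2: 'g' vs 'x' !=
Hamming distance = 3


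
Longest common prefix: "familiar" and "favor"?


Word 1: "familiar"
Word 2: "favor"
Comparing from start:
  Pos 0: 'f' == 'f'
  Pos 1: 'a' == 'a'
  Pos 2: 'm' != 'v' (stop)
LCP = "fa" (length 2)


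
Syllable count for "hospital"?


Word: "hospital"
Syllable breakdown: hos-pi-tal
Counting: 3 parts
= 3 syllables


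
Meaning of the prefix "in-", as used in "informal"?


Prefix: in-
As in: informal -> in- + formal
Meaning = not / into


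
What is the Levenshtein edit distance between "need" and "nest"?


Word 1: "need" (length 4)
Word 2: "nest" (length 4)
One optimal edit sequence (insert/delete/substitute each cost 1):
  1. keep 'n'
  2. keep 'e'
  3. substitute 'e' -> 's'  (+1)
  4. substitute 'd' -> 't'  (+1)
Total edit operations: 2
Edit distance = 2


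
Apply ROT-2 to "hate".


Word: "hate"
Shift: 2
Each letter → (letter + shift) mod 26:
  'h' (7) + 2 = 9 → 'j'
  'a' (0) + 2 = 2 → 'c'
  't' (19) + 2 = 21 → 'v'
  'e' (4) + 2 = 6 → 'g'
Result = "jcvg"


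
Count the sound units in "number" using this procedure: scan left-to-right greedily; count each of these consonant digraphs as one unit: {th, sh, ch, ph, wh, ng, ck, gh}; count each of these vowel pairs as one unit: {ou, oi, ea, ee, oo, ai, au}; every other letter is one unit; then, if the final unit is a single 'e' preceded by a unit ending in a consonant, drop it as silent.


Word: "number" (6 letters)
Left-to-right scan:
  [1] 'n' (letter)
  [2] 'u' (letter)
  [3] 'm' (letter)
  [4] 'b' (letter)
  [5] 'e' (letter)
  [6] 'r' (letter)
Units from scan: 6
Sound units = 6 units


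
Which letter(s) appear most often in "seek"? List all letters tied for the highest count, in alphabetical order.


Word: "seek"
Letter counts:
  'e': 2
  'k': 1
  's': 1
Maximum count = 2
Most frequent = 'e' (2 times each)


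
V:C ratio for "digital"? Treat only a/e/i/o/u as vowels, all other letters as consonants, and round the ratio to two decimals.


Word: "digital"
Vowels (a,e,i,o,u): 3
Consonants: 4
Ratio = 3/4
= 0.75


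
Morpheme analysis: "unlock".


Word: "unlock"
Morphemes: un- / lock
Each morpheme carries meaning
= 2 morphemes


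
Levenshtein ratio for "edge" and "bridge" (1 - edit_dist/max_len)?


Word 1: "edge" (length 4)
Word 2: "bridge" (length 6)
One optimal edit sequence:
  1. insert 'b'  (+1)
  2. insert 'r'  (+1)
  3. substitute 'e' -> 'i'  (+1)
  4. keep 'd'
  5. keep 'g'
  6. keep 'e'
Edit distance = 3
Max length = max(4, 6) = 6
Similarity = 1 - 3/6
= 0.5000


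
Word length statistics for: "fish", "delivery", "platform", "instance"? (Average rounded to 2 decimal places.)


Lengths: "fish"=4, "delivery"=8, "platform"=8, "instance"=8
Sum = 28, Count = 4
Average = 28/4 = 7.00
= avg=7.00, min=4, max=8


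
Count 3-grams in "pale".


Word: "pale" (length 4)
Number of 3-grams = length - 3 + 1 = 4 - 3 + 1
= 2


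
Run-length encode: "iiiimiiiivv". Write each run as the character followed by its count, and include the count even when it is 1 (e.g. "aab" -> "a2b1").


String: "iiiimiiiivv"
Scanning for consecutive runs:
  'i' x 4
  'm' x 1
  'i' x 4
  'v' x 2
RLE = "i4m1i4v2"


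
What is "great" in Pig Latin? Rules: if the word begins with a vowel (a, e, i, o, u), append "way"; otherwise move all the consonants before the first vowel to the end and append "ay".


Word: "great"
Starts with consonant(s) → move to end, add 'ay'
Consonant cluster: "gr"
Pig Latin = "eatgray"


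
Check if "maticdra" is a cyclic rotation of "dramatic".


Word: "dramatic", Candidate: "maticdra"
Method: check if candidate is substring of word+word
"dramaticdramatic" contains "maticdra"? Yes
Is rotation = Yes


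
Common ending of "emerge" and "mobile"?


Word 1: "emerge"
Word 2: "mobile"
Comparing from end:
  Pos -1: 'e' == 'e'
  Pos -2: 'g' != 'l' (stop)
LCS = "e" (length 1)


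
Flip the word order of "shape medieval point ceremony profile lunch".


Original: "shape medieval point ceremony profile lunch"
Words (1..n): shape | medieval | point | ceremony | profile | lunch
Reversed (n..1): lunch | profile | ceremony | point | medieval | shape
Result = "lunch profile ceremony point medieval shape"


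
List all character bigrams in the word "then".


Word: "then" (length 4)
Number of bigrams = 4 - 2 + 1 = 3
  Position 0: "th"
  Position 1: "he"
  Position 2: "en"
Bigrams = "th", "he", "en"


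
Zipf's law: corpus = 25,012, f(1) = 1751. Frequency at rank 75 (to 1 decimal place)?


Zipf's law: f(r) = f(1) / r
f(1) = 1751
f(75) = 1751 / 75
= 23.3 occurrences


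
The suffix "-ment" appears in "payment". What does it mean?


Suffix: -ment
Example: payment = pay + -ment
Meaning = result of action


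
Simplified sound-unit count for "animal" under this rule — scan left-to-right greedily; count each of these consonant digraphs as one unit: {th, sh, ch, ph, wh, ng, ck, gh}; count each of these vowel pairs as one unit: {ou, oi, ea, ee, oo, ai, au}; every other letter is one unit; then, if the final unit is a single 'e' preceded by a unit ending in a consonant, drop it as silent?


Word: "animal" (6 letters)
Left-to-right scan:
  1. 'a' (letter)
  2. 'n' (letter)
  3. 'i' (letter)
  4. 'm' (letter)
  5. 'a' (letter)
  6. 'l' (letter)
Units from scan: 6
Sound units = 6 units


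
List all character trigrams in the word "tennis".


Word: "tennis" (length 6)
Number of trigrams = 6 - 3 + 1 = 4
  Position 0: "ten"
  Position 1: "enn"
  Position 2: "nni"
  Position 3: "nis"
Trigrams = "ten", "enn", "nni", "nis"


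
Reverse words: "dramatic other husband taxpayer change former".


Original: "dramatic other husband taxpayer change former"
Words (1..n): dramatic | other | husband | taxpayer | change | former
Reversed (n..1): former | change | taxpayer | husband | other | dramatic
Result = "former change taxpayer husband other dramatic"


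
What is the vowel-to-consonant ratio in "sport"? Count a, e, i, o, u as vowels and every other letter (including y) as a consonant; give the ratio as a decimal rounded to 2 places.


Word: "sport"
Vowels (a,e,i,o,u): 1
Consonants: 4
Ratio = 1/4
= 0.25


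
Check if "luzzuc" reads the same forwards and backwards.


Word: "luzzuc"
Reversed: "cuzzul"
Forward == Backward? luzzuc != cuzzul
Palindrome = No


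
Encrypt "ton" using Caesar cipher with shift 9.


Word: "ton"
Shift: 9
Each letter → (letter + shift) mod 26:
  't' (19) + 9 = 2 → 'c'
  'o' (14) + 9 = 23 → 'x'
  'n' (13) + 9 = 22 → 'w'
Result = "cxw"


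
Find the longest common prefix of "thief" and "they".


Word 1: "thief"
Word 2: "they"
Comparing from start:
  Pos 0: 't' == 't'
  Pos 1: 'h' == 'h'
  Pos 2: 'i' != 'e' (stop)
LCP = "th" (length 2)


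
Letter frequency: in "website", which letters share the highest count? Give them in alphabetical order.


Word: "website"
Letter counts:
  'b': 1
  'e': 2
  'i': 1
  's': 1
  't': 1
  'w': 1
Maximum count = 2
Most frequent = 'e' (2 times each)


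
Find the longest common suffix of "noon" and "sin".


Word 1: "noon"
Word 2: "sin"
Comparing from end:
  Pos -1: 'n' == 'n'
  Pos -2: 'o' != 'i' (stop)
LCS = "n" (length 1)


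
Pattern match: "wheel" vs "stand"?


Pattern of "wheel": [0, 1, 2, 2, 3]
Pattern of "stand": [0, 1, 2, 3, 4]
Patterns do not match
Same pattern = No


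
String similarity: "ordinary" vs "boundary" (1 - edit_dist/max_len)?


Word 1: "ordinary" (length 8)
Word 2: "boundary" (length 8)
One optimal edit sequence:
  1. substitute 'o' -> 'b'  (+1)
  2. substitute 'r' -> 'o'  (+1)
  3. substitute 'd' -> 'u'  (+1)
  4. substitute 'i' -> 'n'  (+1)
  5. substitute 'n' -> 'd'  (+1)
  6. keep 'a'
  7. keep 'r'
  8. keep 'y'
Edit distance = 5
Max length = max(8, 8) = 8
Similarity = 1 - 5/8
= 0.3750


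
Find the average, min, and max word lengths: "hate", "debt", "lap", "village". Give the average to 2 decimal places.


Lengths: "hate"=4, "debt"=4, "lap"=3, "village"=7
Sum = 18, Count = 4
Average = 18/4 = 4.50
= avg=4.50, min=3, max=7


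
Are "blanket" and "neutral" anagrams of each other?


Word 1: "blanket" → sorted: abeklnt
Word 2: "neutral" → sorted: aelnrtu
Same letters? abeklnt != aelnrtu
Anagram = No


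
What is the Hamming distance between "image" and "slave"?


Comparing character by character (same length = 5):
  Pos 0: 'i' vs 's' !=
  Pos 1: 'm' vs 'l' !=
  Pos 2: 'a' vs 'a' =
  Pos 3: 'g' vs 'v' !=
  Pos 4: 'e' vs 'e' =
Hamming distance = 3


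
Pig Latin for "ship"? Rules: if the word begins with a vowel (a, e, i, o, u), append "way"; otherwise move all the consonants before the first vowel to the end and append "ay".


Word: "ship"
Starts with consonant(s) → move to end, add 'ay'
Consonant cluster: "sh"
Pig Latin = "ipshay"


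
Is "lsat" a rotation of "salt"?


Word: "salt", Candidate: "lsat"
Method: check if candidate is substring of word+word
"saltsalt" contains "lsat"? No
Is rotation = No


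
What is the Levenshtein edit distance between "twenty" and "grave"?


Word 1: "twenty" (length 6)
Word 2: "grave" (length 5)
One optimal edit sequence (insert/delete/substitute each cost 1):
  1. delete 't'  (+1)
  2. substitute 'w' -> 'g'  (+1)
  3. substitute 'e' -> 'r'  (+1)
  4. substitute 'n' -> 'a'  (+1)
  5. substitute 't' -> 'v'  (+1)
  6. substitute 'y' -> 'e'  (+1)
Total edit operations: 6
Edit distance = 6
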